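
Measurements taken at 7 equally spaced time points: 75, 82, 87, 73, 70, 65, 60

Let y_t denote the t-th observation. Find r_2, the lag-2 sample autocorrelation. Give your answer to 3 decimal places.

Mean ȳ = (75 + 82 + 87 + 73 + 70 + 65 + 60)/7 = 73.1429
Deviations from mean: 1.8571, 8.8571, 13.8571, -0.1429, -3.1429, -8.1429, -13.1429
Σ(y_t−ȳ)(y_{t+2}−ȳ) = (25.7347) + (-1.2653) + (-43.5510) + (1.1633) + (41.3061) = 23.3878
Denominator Σ(y_t−ȳ)² = 522.8571
r_2 = 23.3878 / 522.8571 = 0.045

0.045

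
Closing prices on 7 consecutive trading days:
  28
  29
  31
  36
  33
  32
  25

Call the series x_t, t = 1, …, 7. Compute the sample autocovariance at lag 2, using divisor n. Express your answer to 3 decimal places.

-2.052

Mean x̄ = (28 + 29 + 31 + 36 + 33 + 32 + 25)/7 = 30.5714
Deviations: -2.5714, -1.5714, 0.4286, 5.4286, 2.4286, 1.4286, -5.5714
Σ_{t=1}^{5}(x_t−x̄)(x_{t+2}−x̄) = -14.3673
γ_2 = -14.3673 / 7 = -2.052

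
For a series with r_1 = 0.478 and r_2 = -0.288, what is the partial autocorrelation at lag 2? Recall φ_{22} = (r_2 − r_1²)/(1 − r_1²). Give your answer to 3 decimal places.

-0.669

φ_{22} = (r_2 − r_1²) / (1 − r_1²)
r_1² = (0.478)² = 0.228484
Numerator = -0.288 − 0.2285 = -0.5165; denominator = 1 − 0.2285 = 0.7715
φ_{22} = -0.5165 / 0.7715 = -0.669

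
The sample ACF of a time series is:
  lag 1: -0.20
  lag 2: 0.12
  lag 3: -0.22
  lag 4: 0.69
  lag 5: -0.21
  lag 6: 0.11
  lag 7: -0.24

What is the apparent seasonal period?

The largest autocorrelation is r_4 = 0.69; the remaining lags stay at or below 0.12.
The dominant spike at lag 4 indicates a seasonal period of 4.

4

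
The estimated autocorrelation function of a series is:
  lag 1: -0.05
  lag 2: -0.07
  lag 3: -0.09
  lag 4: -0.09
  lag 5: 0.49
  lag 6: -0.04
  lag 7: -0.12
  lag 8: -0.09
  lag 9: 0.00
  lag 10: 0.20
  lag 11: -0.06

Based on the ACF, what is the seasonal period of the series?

The largest autocorrelation is r_5 = 0.49, with a weaker echo at lag 10 (0.20); the remaining lags stay at or below 0.00.
The dominant spike at lag 5 indicates a seasonal period of 5.

5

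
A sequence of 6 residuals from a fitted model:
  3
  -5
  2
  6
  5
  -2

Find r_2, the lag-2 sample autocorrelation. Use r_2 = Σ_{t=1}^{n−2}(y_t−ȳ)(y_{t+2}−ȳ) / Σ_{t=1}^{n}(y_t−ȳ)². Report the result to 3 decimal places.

Mean ȳ = (3 − 5 + 2 + 6 + 5 − 2)/6 = 1.5000
Deviations from mean: 1.5000, -6.5000, 0.5000, 4.5000, 3.5000, -3.5000
Σ(y_t−ȳ)(y_{t+2}−ȳ) = (0.7500) + (-29.2500) + (1.7500) + (-15.7500) = -42.5000
Denominator Σ(y_t−ȳ)² = 89.5000
r_2 = -42.5000 / 89.5000 = -0.475

-0.475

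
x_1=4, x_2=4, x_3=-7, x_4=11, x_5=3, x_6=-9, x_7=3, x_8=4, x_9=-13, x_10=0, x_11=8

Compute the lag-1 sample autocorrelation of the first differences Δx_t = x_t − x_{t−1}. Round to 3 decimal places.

First differences Δx: 0, -11, 18, -8, -12, 12, 1, -17, 13, 8
Mean of differences = 0.4000
Numerator Σ(Δx_t−Δx̄)(Δx_{t+1}−Δx̄) = -510.5600
Denominator Σ(Δx_t−Δx̄)² = 1318.4000
r_1(Δx) = -510.5600 / 1318.4000 = -0.387

-0.387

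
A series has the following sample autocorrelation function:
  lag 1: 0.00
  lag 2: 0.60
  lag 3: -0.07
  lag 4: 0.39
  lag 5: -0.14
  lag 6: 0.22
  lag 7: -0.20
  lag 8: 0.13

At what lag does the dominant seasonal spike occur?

2

The largest autocorrelation is r_2 = 0.60, with weaker echoes at lags 4 (0.39) and 6 (0.22); the remaining lags stay at or below 0.13.
The dominant spike at lag 2 indicates a seasonal period of 2.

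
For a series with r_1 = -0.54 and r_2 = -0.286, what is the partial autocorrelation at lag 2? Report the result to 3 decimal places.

φ_{22} = (r_2 − r_1²) / (1 − r_1²)
r_1² = (-0.54)² = 0.2916
Numerator = -0.286 − 0.2916 = -0.5776; denominator = 1 − 0.2916 = 0.7084
φ_{22} = -0.5776 / 0.7084 = -0.815

-0.815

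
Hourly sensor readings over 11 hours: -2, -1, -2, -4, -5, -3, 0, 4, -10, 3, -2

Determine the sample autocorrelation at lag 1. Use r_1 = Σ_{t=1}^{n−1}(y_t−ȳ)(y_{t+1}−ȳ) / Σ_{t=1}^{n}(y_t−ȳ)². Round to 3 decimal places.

Mean ȳ = (-2 − 1 − 2 − 4 − 5 − 3 + 0 + 4 − 10 + 3 − 2)/11 = -2.0000
Numerator Σ_{t=1}^{10}(y_t−ȳ)(y_{t+1}−ȳ) = -69.0000
Denominator Σ(y_t−ȳ)² = 144.0000
r_1 = -69.0000 / 144.0000 = -0.479

-0.479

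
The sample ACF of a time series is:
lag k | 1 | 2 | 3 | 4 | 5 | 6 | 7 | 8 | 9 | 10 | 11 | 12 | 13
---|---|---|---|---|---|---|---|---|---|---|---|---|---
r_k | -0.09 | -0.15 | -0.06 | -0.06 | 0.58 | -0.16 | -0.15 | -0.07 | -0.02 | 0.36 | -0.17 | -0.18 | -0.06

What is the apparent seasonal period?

5

The largest autocorrelation is r_5 = 0.58, with a weaker echo at lag 10 (0.36); the remaining lags stay at or below -0.02.
The dominant spike at lag 5 indicates a seasonal period of 5.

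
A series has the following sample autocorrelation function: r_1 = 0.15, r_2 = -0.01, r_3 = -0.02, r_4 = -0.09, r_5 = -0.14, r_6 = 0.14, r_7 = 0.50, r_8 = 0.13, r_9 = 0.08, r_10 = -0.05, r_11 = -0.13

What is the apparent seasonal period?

The largest autocorrelation is r_7 = 0.50; the remaining lags stay at or below 0.15.
The dominant spike at lag 7 indicates a seasonal period of 7.

7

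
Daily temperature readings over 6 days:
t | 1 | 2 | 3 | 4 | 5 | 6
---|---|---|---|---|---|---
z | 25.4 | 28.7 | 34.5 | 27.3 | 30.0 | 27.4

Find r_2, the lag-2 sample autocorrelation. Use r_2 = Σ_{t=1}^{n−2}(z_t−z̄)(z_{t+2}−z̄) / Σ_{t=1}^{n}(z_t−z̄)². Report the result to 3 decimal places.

-0.215

Mean z̄ = (25.4 + 28.7 + 34.5 + 27.3 + 30.0 + 27.4)/6 = 28.8833
Σ(z_t−z̄)(z_{t+2}−z̄) = (-19.5647) + (0.2903) + (6.2719) + (2.3486) = -10.6539
Denominator Σ(z_t−z̄)² = 49.6683
r_2 = -10.6539 / 49.6683 = -0.215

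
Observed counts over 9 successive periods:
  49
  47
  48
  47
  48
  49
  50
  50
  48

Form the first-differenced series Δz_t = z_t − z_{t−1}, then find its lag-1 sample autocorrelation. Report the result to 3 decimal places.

-0.127

First differences Δz: -2, 1, -1, 1, 1, 1, 0, -2
Mean of differences = -0.1250
Numerator Σ(Δz_t−Δz̄)(Δz_{t+1}−Δz̄) = -1.6406
Denominator Σ(Δz_t−Δz̄)² = 12.8750
r_1(Δz) = -1.6406 / 12.8750 = -0.127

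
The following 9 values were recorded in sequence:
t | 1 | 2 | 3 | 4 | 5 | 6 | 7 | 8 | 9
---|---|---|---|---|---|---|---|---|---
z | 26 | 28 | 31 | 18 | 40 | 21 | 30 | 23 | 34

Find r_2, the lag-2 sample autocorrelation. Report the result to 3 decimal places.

0.461

Mean z̄ = (26 + 28 + 31 + 18 + 40 + 21 + 30 + 23 + 34)/9 = 27.8889
Numerator Σ_{t=1}^{7}(z_t−z̄)(z_{t+2}−z̄) = 170.9753
Denominator Σ(z_t−z̄)² = 370.8889
r_2 = 170.9753 / 370.8889 = 0.461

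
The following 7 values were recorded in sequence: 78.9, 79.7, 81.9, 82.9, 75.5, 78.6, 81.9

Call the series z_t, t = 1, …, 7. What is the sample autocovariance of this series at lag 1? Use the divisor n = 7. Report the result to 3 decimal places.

Mean z̄ = (78.9 + 79.7 + 81.9 + 82.9 + 75.5 + 78.6 + 81.9)/7 = 79.9143
Deviations: -1.0143, -0.2143, 1.9857, 2.9857, -4.4143, -1.3143, 1.9857
Σ_{t=1}^{6}(z_t−z̄)(z_{t+1}−z̄) = -4.2673
γ_1 = -4.2673 / 7 = -0.610

-0.610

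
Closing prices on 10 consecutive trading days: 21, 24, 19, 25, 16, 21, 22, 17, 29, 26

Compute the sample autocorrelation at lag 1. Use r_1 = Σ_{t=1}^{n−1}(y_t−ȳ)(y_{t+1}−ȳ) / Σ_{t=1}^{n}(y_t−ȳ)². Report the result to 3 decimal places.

-0.240

Mean ȳ = (21 + 24 + 19 + 25 + 16 + 21 + 22 + 17 + 29 + 26)/10 = 22.0000
Numerator Σ_{t=1}^{9}(y_t−ȳ)(y_{t+1}−ȳ) = -36.0000
Denominator Σ(y_t−ȳ)² = 150.0000
r_1 = -36.0000 / 150.0000 = -0.240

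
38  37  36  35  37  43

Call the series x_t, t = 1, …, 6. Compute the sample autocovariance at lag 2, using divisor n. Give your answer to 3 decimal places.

Mean x̄ = (38 + 37 + 36 + 35 + 37 + 43)/6 = 37.6667
Deviations: 0.3333, -0.6667, -1.6667, -2.6667, -0.6667, 5.3333
Σ_{t=1}^{4}(x_t−x̄)(x_{t+2}−x̄) = -11.8889
γ_2 = -11.8889 / 6 = -1.981

-1.981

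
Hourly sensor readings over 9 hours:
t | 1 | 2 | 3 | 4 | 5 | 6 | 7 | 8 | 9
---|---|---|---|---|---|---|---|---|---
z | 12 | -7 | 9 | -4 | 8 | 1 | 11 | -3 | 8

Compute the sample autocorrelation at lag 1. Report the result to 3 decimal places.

-0.791

Mean z̄ = (12 − 7 + 9 − 4 + 8 + 1 + 11 − 3 + 8)/9 = 3.8889
Numerator Σ_{t=1}^{8}(z_t−z̄)(z_{t+1}−z̄) = -326.4568
Denominator Σ(z_t−z̄)² = 412.8889
r_1 = -326.4568 / 412.8889 = -0.791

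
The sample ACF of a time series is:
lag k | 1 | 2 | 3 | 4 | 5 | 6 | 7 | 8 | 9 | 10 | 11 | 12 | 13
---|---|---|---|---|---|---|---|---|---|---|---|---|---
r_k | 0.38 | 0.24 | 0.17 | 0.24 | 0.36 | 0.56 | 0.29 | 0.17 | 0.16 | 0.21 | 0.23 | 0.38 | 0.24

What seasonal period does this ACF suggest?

The largest autocorrelation is r_6 = 0.56; the remaining lags stay at or below 0.38. The elevated value at lag 1 (0.38), dropping to 0.24 at lag 2, reflects decaying short-term dependence rather than seasonality.
The dominant spike at lag 6 indicates a seasonal period of 6.

6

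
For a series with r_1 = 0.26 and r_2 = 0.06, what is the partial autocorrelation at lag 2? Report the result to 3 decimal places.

φ_{22} = (r_2 − r_1²) / (1 − r_1²)
r_1² = (0.26)² = 0.0676
Numerator = 0.06 − 0.0676 = -0.0076; denominator = 1 − 0.0676 = 0.9324
φ_{22} = -0.0076 / 0.9324 = -0.008

-0.008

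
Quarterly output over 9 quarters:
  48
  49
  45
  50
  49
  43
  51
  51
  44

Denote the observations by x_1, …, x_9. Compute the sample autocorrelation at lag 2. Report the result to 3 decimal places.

-0.483

Mean x̄ = (48 + 49 + 45 + 50 + 49 + 43 + 51 + 51 + 44)/9 = 47.7778
Σ(x_t−x̄)(x_{t+2}−x̄) = (-0.6173) + (2.7160) + (-3.3951) + (-10.6173) + (3.9383) + (-15.3951) + (-12.1728) = -35.5432
Denominator Σ(x_t−x̄)² = 73.5556
r_2 = -35.5432 / 73.5556 = -0.483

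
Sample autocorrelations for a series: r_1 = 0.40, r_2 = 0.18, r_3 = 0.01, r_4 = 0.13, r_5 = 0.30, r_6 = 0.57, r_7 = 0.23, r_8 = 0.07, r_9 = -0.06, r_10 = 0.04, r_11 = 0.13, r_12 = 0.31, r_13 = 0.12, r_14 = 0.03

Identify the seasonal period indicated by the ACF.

The largest autocorrelation is r_6 = 0.57; the remaining lags stay at or below 0.40. The elevated value at lag 1 (0.40), dropping to 0.18 at lag 2, reflects decaying short-term dependence rather than seasonality.
The dominant spike at lag 6 indicates a seasonal period of 6.

6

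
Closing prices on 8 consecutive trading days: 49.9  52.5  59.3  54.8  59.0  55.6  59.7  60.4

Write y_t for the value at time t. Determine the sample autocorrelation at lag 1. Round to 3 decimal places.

Mean ȳ = (49.9 + 52.5 + 59.3 + 54.8 + 59.0 + 55.6 + 59.7 + 60.4)/8 = 56.4000
Numerator Σ_{t=1}^{7}(y_t−ȳ)(y_{t+1}−ȳ) = 13.7200
Denominator Σ(y_t−ȳ)² = 102.7200
r_1 = 13.7200 / 102.7200 = 0.134

0.134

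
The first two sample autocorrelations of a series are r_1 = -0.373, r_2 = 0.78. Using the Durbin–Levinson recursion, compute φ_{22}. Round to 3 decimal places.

φ_{22} = (r_2 − r_1²) / (1 − r_1²)
r_1² = (-0.373)² = 0.139129
Numerator = 0.78 − 0.1391 = 0.6409; denominator = 1 − 0.1391 = 0.8609
φ_{22} = 0.6409 / 0.8609 = 0.744

0.744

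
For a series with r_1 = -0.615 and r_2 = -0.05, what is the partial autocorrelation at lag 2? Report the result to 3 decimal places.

-0.689

φ_{22} = (r_2 − r_1²) / (1 − r_1²)
r_1² = (-0.615)² = 0.378225
Numerator = -0.05 − 0.3782 = -0.4282; denominator = 1 − 0.3782 = 0.6218
φ_{22} = -0.4282 / 0.6218 = -0.689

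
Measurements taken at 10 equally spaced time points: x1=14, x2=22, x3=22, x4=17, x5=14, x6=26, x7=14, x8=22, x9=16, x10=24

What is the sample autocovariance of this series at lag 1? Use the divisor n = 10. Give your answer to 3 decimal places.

Mean x̄ = (14 + 22 + 22 + 17 + 14 + 26 + 14 + 22 + 16 + 24)/10 = 19.1000
Σ_{t=1}^{9}(x_t−x̄)(x_{t+1}−x̄) = -111.1100
γ_1 = -111.1100 / 10 = -11.111

-11.111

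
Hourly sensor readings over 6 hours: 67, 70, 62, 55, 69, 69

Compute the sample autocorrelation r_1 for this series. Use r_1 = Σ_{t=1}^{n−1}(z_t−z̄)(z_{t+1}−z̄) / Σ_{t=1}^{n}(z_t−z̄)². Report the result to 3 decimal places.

0.013

Mean z̄ = (67 + 70 + 62 + 55 + 69 + 69)/6 = 65.3333
Deviations from mean: 1.6667, 4.6667, -3.3333, -10.3333, 3.6667, 3.6667
Numerator Σ_{t=1}^{5}(z_t−z̄)(z_{t+1}−z̄) = 2.2222
Denominator Σ(z_t−z̄)² = 169.3333
r_1 = 2.2222 / 169.3333 = 0.013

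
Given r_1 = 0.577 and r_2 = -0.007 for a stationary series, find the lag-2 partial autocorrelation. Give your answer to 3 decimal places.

-0.510

φ_{22} = (r_2 − r_1²) / (1 − r_1²)
r_1² = (0.577)² = 0.332929
Numerator = -0.007 − 0.3329 = -0.3399; denominator = 1 − 0.3329 = 0.6671
φ_{22} = -0.3399 / 0.6671 = -0.510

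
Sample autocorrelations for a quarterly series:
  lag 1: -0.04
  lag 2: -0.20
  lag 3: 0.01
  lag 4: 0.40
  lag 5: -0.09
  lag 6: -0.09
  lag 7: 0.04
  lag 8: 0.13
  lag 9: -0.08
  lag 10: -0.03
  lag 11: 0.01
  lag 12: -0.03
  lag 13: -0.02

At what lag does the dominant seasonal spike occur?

The largest autocorrelation is r_4 = 0.40; the remaining lags stay at or below 0.13.
The dominant spike at lag 4 indicates a seasonal period of 4.

4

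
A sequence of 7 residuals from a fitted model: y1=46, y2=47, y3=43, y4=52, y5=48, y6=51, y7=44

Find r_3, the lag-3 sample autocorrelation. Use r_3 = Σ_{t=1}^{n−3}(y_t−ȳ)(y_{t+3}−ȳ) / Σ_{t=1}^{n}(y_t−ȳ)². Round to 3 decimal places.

-0.559

Mean ȳ = (46 + 47 + 43 + 52 + 48 + 51 + 44)/7 = 47.2857
Numerator Σ_{t=1}^{4}(y_t−ȳ)(y_{t+3}−ȳ) = -37.6735
Denominator Σ(y_t−ȳ)² = 67.4286
r_3 = -37.6735 / 67.4286 = -0.559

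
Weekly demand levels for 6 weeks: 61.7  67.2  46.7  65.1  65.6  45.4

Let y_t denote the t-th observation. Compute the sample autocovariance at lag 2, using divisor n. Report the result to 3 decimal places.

Mean ȳ = (61.7 + 67.2 + 46.7 + 65.1 + 65.6 + 45.4)/6 = 58.6167
Deviations: 3.0833, 8.5833, -11.9167, 6.4833, 6.9833, -13.2167
Σ_{t=1}^{4}(y_t−ȳ)(y_{t+2}−ȳ) = -150.0006
γ_2 = -150.0006 / 6 = -25.000

-25.000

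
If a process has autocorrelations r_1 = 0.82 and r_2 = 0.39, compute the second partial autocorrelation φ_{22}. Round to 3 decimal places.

φ_{22} = (r_2 − r_1²) / (1 − r_1²)
r_1² = (0.82)² = 0.6724
Numerator = 0.39 − 0.6724 = -0.2824; denominator = 1 − 0.6724 = 0.3276
φ_{22} = -0.2824 / 0.3276 = -0.862

-0.862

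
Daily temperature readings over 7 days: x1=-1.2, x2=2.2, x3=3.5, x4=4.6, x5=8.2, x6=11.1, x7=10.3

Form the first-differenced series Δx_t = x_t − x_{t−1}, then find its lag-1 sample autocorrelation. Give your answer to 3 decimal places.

-0.194

First differences Δx: 3.4, 1.3, 1.1, 3.6, 2.9, -0.8
Mean of differences = 1.9167
Numerator Σ(Δx_t−Δx̄)(Δx_{t+1}−Δx̄) = -2.8019
Denominator Σ(Δx_t−Δx̄)² = 14.4283
r_1(Δx) = -2.8019 / 14.4283 = -0.194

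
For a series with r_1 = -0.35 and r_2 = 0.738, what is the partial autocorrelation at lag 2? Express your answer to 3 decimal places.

φ_{22} = (r_2 − r_1²) / (1 − r_1²)
r_1² = (-0.35)² = 0.1225
Numerator = 0.738 − 0.1225 = 0.6155; denominator = 1 − 0.1225 = 0.8775
φ_{22} = 0.6155 / 0.8775 = 0.701

0.701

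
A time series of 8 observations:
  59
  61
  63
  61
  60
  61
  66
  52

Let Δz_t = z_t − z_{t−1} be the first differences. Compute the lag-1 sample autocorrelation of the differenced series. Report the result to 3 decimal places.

-0.263

First differences Δz: 2, 2, -2, -1, 1, 5, -14
Mean of differences = -1.0000
Numerator Σ(Δz_t−Δz̄)(Δz_{t+1}−Δz̄) = -60.0000
Denominator Σ(Δz_t−Δz̄)² = 228.0000
r_1(Δz) = -60.0000 / 228.0000 = -0.263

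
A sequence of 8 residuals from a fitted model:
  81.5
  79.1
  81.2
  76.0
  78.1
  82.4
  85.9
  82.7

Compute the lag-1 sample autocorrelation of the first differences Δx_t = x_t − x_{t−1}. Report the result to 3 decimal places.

-0.184

First differences Δx: -2.4, 2.1, -5.2, 2.1, 4.3, 3.5, -3.2
Mean of differences = 0.1714
Numerator Σ(Δx_t−Δx̄)(Δx_{t+1}−Δx̄) = -15.1951
Denominator Σ(Δx_t−Δx̄)² = 82.3943
r_1(Δx) = -15.1951 / 82.3943 = -0.184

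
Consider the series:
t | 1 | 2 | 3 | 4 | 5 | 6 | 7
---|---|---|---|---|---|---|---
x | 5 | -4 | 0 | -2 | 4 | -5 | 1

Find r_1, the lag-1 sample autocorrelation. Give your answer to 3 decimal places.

Mean x̄ = (5 − 4 + 0 − 2 + 4 − 5 + 1)/7 = -0.1429
Deviations from mean: 5.1429, -3.8571, 0.1429, -1.8571, 4.1429, -4.8571, 1.1429
Σ(x_t−x̄)(x_{t+1}−x̄) = (-19.8367) + (-0.5510) + (-0.2653) + (-7.6939) + (-20.1224) + (-5.5510) = -54.0204
Denominator Σ(x_t−x̄)² = 86.8571
r_1 = -54.0204 / 86.8571 = -0.622

-0.622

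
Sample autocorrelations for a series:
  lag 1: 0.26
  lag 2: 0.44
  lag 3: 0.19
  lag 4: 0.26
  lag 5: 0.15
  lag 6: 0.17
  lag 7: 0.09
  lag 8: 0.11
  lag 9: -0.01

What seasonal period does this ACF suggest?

2

The largest autocorrelation is r_2 = 0.44; the remaining lags stay at or below 0.26.
The dominant spike at lag 2 indicates a seasonal period of 2.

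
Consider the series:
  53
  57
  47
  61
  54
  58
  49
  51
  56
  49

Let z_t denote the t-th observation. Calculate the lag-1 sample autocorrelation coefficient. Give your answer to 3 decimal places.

Mean z̄ = (53 + 57 + 47 + 61 + 54 + 58 + 49 + 51 + 56 + 49)/10 = 53.5000
Numerator Σ_{t=1}^{9}(z_t−z̄)(z_{t+1}−z̄) = -93.7500
Denominator Σ(z_t−z̄)² = 184.5000
r_1 = -93.7500 / 184.5000 = -0.508

-0.508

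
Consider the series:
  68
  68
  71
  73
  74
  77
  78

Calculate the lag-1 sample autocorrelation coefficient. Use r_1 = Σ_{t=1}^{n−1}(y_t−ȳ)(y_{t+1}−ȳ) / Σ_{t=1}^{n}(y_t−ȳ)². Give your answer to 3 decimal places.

0.611

Mean ȳ = (68 + 68 + 71 + 73 + 74 + 77 + 78)/7 = 72.7143
Deviations from mean: -4.7143, -4.7143, -1.7143, 0.2857, 1.2857, 4.2857, 5.2857
Σ(y_t−ȳ)(y_{t+1}−ȳ) = (22.2245) + (8.0816) + (-0.4898) + (0.3673) + (5.5102) + (22.6531) = 58.3469
Denominator Σ(y_t−ȳ)² = 95.4286
r_1 = 58.3469 / 95.4286 = 0.611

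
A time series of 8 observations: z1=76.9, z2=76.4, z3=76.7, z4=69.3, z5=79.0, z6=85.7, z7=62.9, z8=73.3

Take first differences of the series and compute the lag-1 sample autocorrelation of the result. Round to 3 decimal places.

First differences Δz: -0.5, 0.3, -7.4, 9.7, 6.7, -22.8, 10.4
Mean of differences = -0.5143
Numerator Σ(Δz_t−Δz̄)(Δz_{t+1}−Δz̄) = -406.2473
Denominator Σ(Δz_t−Δz̄)² = 820.2286
r_1(Δz) = -406.2473 / 820.2286 = -0.495

-0.495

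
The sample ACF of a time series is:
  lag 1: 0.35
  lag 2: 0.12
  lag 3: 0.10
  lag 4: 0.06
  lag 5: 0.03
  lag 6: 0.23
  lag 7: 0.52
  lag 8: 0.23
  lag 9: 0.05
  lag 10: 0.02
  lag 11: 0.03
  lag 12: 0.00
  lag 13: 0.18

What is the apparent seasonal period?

7

The largest autocorrelation is r_7 = 0.52; the remaining lags stay at or below 0.35. The elevated value at lag 1 (0.35), dropping to 0.12 at lag 2, reflects decaying short-term dependence rather than seasonality.
The dominant spike at lag 7 indicates a seasonal period of 7.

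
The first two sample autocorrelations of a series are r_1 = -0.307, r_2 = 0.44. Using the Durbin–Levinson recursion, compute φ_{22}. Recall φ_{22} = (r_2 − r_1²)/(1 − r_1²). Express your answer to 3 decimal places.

φ_{22} = (r_2 − r_1²) / (1 − r_1²)
r_1² = (-0.307)² = 0.094249
Numerator = 0.44 − 0.0942 = 0.3458; denominator = 1 − 0.0942 = 0.9058
φ_{22} = 0.3458 / 0.9058 = 0.382

0.382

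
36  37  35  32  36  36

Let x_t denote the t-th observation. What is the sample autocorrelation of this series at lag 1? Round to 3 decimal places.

Mean x̄ = (36 + 37 + 35 + 32 + 36 + 36)/6 = 35.3333
Deviations from mean: 0.6667, 1.6667, -0.3333, -3.3333, 0.6667, 0.6667
Σ(x_t−x̄)(x_{t+1}−x̄) = (1.1111) + (-0.5556) + (1.1111) + (-2.2222) + (0.4444) = -0.1111
Denominator Σ(x_t−x̄)² = 15.3333
r_1 = -0.1111 / 15.3333 = -0.007

-0.007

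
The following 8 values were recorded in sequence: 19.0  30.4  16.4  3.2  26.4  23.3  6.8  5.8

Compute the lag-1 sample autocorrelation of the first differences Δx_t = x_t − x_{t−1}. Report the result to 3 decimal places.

-0.257

First differences Δx: 11.4, -14.0, -13.2, 23.2, -3.1, -16.5, -1.0
Mean of differences = -1.8857
Numerator Σ(Δx_t−Δx̄)(Δx_{t+1}−Δx̄) = -333.3688
Denominator Σ(Δx_t−Δx̄)² = 1296.4086
r_1(Δx) = -333.3688 / 1296.4086 = -0.257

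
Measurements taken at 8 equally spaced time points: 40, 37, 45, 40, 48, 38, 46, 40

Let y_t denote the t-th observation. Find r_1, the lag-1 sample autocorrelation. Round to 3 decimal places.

Mean ȳ = (40 + 37 + 45 + 40 + 48 + 38 + 46 + 40)/8 = 41.7500
Deviations from mean: -1.7500, -4.7500, 3.2500, -1.7500, 6.2500, -3.7500, 4.2500, -1.7500
Numerator Σ_{t=1}^{7}(y_t−ȳ)(y_{t+1}−ȳ) = -70.5625
Denominator Σ(y_t−ȳ)² = 113.5000
r_1 = -70.5625 / 113.5000 = -0.622

-0.622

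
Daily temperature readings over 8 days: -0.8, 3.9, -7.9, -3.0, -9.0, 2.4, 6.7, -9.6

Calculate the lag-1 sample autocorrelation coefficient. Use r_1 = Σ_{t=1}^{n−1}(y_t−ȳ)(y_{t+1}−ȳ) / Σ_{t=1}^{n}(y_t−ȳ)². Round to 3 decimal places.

-0.266

Mean ȳ = (-0.8 + 3.9 − 7.9 − 3.0 − 9.0 + 2.4 + 6.7 − 9.6)/8 = -2.1625
Deviations from mean: 1.3625, 6.0625, -5.7375, -0.8375, -6.8375, 4.5625, 8.8625, -7.4375
Numerator Σ_{t=1}^{7}(y_t−ȳ)(y_{t+1}−ȳ) = -72.6677
Denominator Σ(y_t−ȳ)² = 273.6588
r_1 = -72.6677 / 273.6588 = -0.266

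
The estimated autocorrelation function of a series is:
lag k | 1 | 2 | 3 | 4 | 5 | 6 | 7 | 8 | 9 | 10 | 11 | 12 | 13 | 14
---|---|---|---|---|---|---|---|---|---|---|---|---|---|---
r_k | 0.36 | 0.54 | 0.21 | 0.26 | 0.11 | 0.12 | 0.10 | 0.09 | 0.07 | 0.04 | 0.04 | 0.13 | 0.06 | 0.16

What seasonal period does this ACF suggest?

The largest autocorrelation is r_2 = 0.54; the remaining lags stay at or below 0.36.
The dominant spike at lag 2 indicates a seasonal period of 2.

2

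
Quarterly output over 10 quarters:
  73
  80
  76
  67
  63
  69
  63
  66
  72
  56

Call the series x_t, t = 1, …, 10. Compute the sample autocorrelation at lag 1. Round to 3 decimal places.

Mean x̄ = (73 + 80 + 76 + 67 + 63 + 69 + 63 + 66 + 72 + 56)/10 = 68.5000
Numerator Σ_{t=1}^{9}(x_t−x̄)(x_{t+1}−x̄) = 90.7500
Denominator Σ(x_t−x̄)² = 446.5000
r_1 = 90.7500 / 446.5000 = 0.203

0.203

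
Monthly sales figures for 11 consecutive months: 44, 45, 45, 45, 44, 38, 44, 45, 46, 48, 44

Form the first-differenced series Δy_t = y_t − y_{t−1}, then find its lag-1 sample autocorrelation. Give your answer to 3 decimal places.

-0.302

First differences Δy: 1, 0, 0, -1, -6, 6, 1, 1, 2, -4
Mean of differences = 0.0000
Numerator Σ(Δy_t−Δȳ)(Δy_{t+1}−Δȳ) = -29.0000
Denominator Σ(Δy_t−Δȳ)² = 96.0000
r_1(Δy) = -29.0000 / 96.0000 = -0.302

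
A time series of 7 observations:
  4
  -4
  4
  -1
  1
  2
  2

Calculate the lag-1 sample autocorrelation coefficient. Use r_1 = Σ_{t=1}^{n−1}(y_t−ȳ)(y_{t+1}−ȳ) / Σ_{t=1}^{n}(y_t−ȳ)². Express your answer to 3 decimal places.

Mean ȳ = (4 − 4 + 4 − 1 + 1 + 2 + 2)/7 = 1.1429
Deviations from mean: 2.8571, -5.1429, 2.8571, -2.1429, -0.1429, 0.8571, 0.8571
Σ(y_t−ȳ)(y_{t+1}−ȳ) = (-14.6939) + (-14.6939) + (-6.1224) + (0.3061) + (-0.1224) + (0.7347) = -34.5918
Denominator Σ(y_t−ȳ)² = 48.8571
r_1 = -34.5918 / 48.8571 = -0.708

-0.708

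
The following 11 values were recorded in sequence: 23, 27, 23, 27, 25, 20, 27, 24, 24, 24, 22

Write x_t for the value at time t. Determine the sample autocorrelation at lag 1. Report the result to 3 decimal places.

Mean x̄ = (23 + 27 + 23 + 27 + 25 + 20 + 27 + 24 + 24 + 24 + 22)/11 = 24.1818
Numerator Σ_{t=1}^{10}(x_t−x̄)(x_{t+1}−x̄) = -22.9421
Denominator Σ(x_t−x̄)² = 49.6364
r_1 = -22.9421 / 49.6364 = -0.462

-0.462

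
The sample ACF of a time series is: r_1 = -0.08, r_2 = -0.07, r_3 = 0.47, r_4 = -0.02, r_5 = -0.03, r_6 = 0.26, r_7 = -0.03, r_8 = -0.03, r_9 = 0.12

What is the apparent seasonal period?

The largest autocorrelation is r_3 = 0.47, with a weaker echo at lag 6 (0.26); the remaining lags stay at or below 0.12.
The dominant spike at lag 3 indicates a seasonal period of 3.

3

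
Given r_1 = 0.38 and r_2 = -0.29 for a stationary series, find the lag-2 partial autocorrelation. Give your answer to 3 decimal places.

-0.508

φ_{22} = (r_2 − r_1²) / (1 − r_1²)
r_1² = (0.38)² = 0.1444
Numerator = -0.29 − 0.1444 = -0.4344; denominator = 1 − 0.1444 = 0.8556
φ_{22} = -0.4344 / 0.8556 = -0.508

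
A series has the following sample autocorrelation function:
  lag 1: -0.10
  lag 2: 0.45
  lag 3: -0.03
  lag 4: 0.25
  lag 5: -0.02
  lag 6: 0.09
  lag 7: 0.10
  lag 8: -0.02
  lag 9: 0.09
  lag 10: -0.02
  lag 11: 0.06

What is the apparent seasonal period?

2

The largest autocorrelation is r_2 = 0.45, with a weaker echo at lag 4 (0.25); the remaining lags stay at or below 0.10.
The dominant spike at lag 2 indicates a seasonal period of 2.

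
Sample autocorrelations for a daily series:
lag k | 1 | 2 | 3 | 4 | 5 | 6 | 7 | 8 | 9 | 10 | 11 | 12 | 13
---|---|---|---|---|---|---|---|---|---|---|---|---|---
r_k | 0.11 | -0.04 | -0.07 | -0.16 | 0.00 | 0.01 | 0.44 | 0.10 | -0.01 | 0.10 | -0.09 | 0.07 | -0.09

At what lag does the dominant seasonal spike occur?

7

The largest autocorrelation is r_7 = 0.44; the remaining lags stay at or below 0.11.
The dominant spike at lag 7 indicates a seasonal period of 7.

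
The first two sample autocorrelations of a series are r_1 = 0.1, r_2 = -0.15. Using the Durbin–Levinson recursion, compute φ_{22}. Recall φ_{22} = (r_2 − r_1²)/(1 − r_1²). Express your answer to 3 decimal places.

φ_{22} = (r_2 − r_1²) / (1 − r_1²)
r_1² = (0.1)² = 0.01
Numerator = -0.15 − 0.0100 = -0.1600; denominator = 1 − 0.0100 = 0.9900
φ_{22} = -0.1600 / 0.9900 = -0.162

-0.162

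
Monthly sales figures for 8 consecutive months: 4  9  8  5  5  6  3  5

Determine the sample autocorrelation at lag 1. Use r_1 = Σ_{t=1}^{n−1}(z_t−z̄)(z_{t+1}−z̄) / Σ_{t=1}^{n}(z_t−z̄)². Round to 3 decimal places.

Mean z̄ = (4 + 9 + 8 + 5 + 5 + 6 + 3 + 5)/8 = 5.6250
Numerator Σ_{t=1}^{7}(z_t−z̄)(z_{t+1}−z̄) = 1.8594
Denominator Σ(z_t−z̄)² = 27.8750
r_1 = 1.8594 / 27.8750 = 0.067

0.067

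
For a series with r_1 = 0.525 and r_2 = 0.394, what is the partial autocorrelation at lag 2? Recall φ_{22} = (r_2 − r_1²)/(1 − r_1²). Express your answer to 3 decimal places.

φ_{22} = (r_2 − r_1²) / (1 − r_1²)
r_1² = (0.525)² = 0.275625
Numerator = 0.394 − 0.2756 = 0.1184; denominator = 1 − 0.2756 = 0.7244
φ_{22} = 0.1184 / 0.7244 = 0.163

0.163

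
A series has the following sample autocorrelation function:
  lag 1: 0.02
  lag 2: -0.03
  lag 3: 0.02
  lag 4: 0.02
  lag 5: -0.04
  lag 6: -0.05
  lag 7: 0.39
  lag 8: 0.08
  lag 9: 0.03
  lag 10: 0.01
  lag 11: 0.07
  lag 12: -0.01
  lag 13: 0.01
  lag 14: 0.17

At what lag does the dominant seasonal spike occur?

The largest autocorrelation is r_7 = 0.39, with a weaker echo at lag 14 (0.17); the remaining lags stay at or below 0.08.
The dominant spike at lag 7 indicates a seasonal period of 7.

7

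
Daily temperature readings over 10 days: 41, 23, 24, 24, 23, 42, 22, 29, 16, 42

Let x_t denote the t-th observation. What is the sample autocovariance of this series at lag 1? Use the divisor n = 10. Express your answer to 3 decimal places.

-33.676

Mean x̄ = (41 + 23 + 24 + 24 + 23 + 42 + 22 + 29 + 16 + 42)/10 = 28.6000
Σ_{t=1}^{9}(x_t−x̄)(x_{t+1}−x̄) = -336.7600
γ_1 = -336.7600 / 10 = -33.676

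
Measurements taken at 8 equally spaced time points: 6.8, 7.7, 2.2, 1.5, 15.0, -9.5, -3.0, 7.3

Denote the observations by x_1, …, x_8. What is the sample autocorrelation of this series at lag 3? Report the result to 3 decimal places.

0.294

Mean x̄ = (6.8 + 7.7 + 2.2 + 1.5 + 15.0 − 9.5 − 3.0 + 7.3)/8 = 3.5000
Deviations from mean: 3.3000, 4.2000, -1.3000, -2.0000, 11.5000, -13.0000, -6.5000, 3.8000
Σ(x_t−x̄)(x_{t+3}−x̄) = (-6.6000) + (48.3000) + (16.9000) + (13.0000) + (43.7000) = 115.3000
Denominator Σ(x_t−x̄)² = 392.1600
r_3 = 115.3000 / 392.1600 = 0.294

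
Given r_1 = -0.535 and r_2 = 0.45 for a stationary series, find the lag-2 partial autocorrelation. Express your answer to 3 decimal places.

0.229

φ_{22} = (r_2 − r_1²) / (1 − r_1²)
r_1² = (-0.535)² = 0.286225
Numerator = 0.45 − 0.2862 = 0.1638; denominator = 1 − 0.2862 = 0.7138
φ_{22} = 0.1638 / 0.7138 = 0.229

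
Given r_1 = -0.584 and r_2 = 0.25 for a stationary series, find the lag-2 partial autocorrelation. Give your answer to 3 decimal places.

-0.138

φ_{22} = (r_2 − r_1²) / (1 − r_1²)
r_1² = (-0.584)² = 0.341056
Numerator = 0.25 − 0.3411 = -0.0911; denominator = 1 − 0.3411 = 0.6589
φ_{22} = -0.0911 / 0.6589 = -0.138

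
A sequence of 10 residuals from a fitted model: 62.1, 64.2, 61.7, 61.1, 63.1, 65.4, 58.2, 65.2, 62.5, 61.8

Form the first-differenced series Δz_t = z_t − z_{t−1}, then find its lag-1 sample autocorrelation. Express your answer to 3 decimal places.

First differences Δz: 2.1, -2.5, -0.6, 2.0, 2.3, -7.2, 7.0, -2.7, -0.7
Mean of differences = -0.0333
Numerator Σ(Δz_t−Δz̄)(Δz_{t+1}−Δz̄) = -84.3778
Denominator Σ(Δz_t−Δz̄)² = 128.9200
r_1(Δz) = -84.3778 / 128.9200 = -0.654

-0.654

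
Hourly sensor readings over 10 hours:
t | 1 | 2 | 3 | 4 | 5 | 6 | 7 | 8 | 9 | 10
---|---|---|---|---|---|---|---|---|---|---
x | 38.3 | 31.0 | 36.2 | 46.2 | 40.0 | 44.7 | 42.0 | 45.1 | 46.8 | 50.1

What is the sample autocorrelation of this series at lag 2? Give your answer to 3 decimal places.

Mean x̄ = (38.3 + 31.0 + 36.2 + 46.2 + 40.0 + 44.7 + 42.0 + 45.1 + 46.8 + 50.1)/10 = 42.0400
Numerator Σ_{t=1}^{8}(x_t−x̄)(x_{t+2}−x̄) = 31.5888
Denominator Σ(x_t−x̄)² = 295.5040
r_2 = 31.5888 / 295.5040 = 0.107

0.107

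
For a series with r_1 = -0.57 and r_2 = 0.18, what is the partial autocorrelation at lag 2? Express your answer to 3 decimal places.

φ_{22} = (r_2 − r_1²) / (1 − r_1²)
r_1² = (-0.57)² = 0.3249
Numerator = 0.18 − 0.3249 = -0.1449; denominator = 1 − 0.3249 = 0.6751
φ_{22} = -0.1449 / 0.6751 = -0.215

-0.215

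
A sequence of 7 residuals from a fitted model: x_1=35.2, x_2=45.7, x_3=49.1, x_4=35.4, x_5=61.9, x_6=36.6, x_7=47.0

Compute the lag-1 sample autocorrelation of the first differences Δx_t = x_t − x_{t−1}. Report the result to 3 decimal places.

First differences Δx: 10.5, 3.4, -13.7, 26.5, -25.3, 10.4
Mean of differences = 1.9667
Numerator Σ(Δx_t−Δx̄)(Δx_{t+1}−Δx̄) = -1293.4711
Denominator Σ(Δx_t−Δx̄)² = 1736.7933
r_1(Δx) = -1293.4711 / 1736.7933 = -0.745

-0.745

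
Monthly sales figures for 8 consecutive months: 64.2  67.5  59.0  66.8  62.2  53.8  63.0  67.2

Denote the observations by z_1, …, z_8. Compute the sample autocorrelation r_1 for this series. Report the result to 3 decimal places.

-0.153

Mean z̄ = (64.2 + 67.5 + 59.0 + 66.8 + 62.2 + 53.8 + 63.0 + 67.2)/8 = 62.9625
Deviations from mean: 1.2375, 4.5375, -3.9625, 3.8375, -0.7625, -9.1625, 0.0375, 4.2375
Σ(z_t−z̄)(z_{t+1}−z̄) = (5.6152) + (-17.9798) + (-15.2061) + (-2.9261) + (6.9864) + (-0.3436) + (0.1589) = -23.6952
Denominator Σ(z_t−z̄)² = 155.0388
r_1 = -23.6952 / 155.0388 = -0.153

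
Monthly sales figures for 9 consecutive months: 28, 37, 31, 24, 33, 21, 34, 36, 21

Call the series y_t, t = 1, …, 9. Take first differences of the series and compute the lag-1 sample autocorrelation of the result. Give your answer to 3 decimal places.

-0.440

First differences Δy: 9, -6, -7, 9, -12, 13, 2, -15
Mean of differences = -0.8750
Numerator Σ(Δy_t−Δȳ)(Δy_{t+1}−Δȳ) = -344.6406
Denominator Σ(Δy_t−Δȳ)² = 782.8750
r_1(Δy) = -344.6406 / 782.8750 = -0.440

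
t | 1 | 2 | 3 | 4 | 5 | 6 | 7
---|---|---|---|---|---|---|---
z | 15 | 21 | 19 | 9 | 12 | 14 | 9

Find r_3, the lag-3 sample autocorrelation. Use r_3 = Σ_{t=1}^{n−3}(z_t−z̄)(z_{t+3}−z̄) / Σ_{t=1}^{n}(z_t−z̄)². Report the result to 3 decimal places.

0.052

Mean z̄ = (15 + 21 + 19 + 9 + 12 + 14 + 9)/7 = 14.1429
Σ(z_t−z̄)(z_{t+3}−z̄) = (-4.4082) + (-14.6939) + (-0.6939) + (26.4490) = 6.6531
Denominator Σ(z_t−z̄)² = 128.8571
r_3 = 6.6531 / 128.8571 = 0.052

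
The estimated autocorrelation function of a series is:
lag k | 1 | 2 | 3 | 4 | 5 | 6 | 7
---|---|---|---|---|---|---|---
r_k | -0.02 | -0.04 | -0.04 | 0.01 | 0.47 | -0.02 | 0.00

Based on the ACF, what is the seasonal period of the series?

5

The largest autocorrelation is r_5 = 0.47; the remaining lags stay at or below 0.01.
The dominant spike at lag 5 indicates a seasonal period of 5.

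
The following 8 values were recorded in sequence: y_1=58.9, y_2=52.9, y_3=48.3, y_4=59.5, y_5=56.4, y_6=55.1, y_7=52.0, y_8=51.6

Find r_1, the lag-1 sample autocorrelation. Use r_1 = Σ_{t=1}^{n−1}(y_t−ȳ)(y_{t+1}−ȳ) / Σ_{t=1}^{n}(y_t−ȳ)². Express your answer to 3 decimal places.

-0.118

Mean ȳ = (58.9 + 52.9 + 48.3 + 59.5 + 56.4 + 55.1 + 52.0 + 51.6)/8 = 54.3375
Numerator Σ_{t=1}^{7}(y_t−ȳ)(y_{t+1}−ȳ) = -12.2114
Denominator Σ(y_t−ȳ)² = 103.7788
r_1 = -12.2114 / 103.7788 = -0.118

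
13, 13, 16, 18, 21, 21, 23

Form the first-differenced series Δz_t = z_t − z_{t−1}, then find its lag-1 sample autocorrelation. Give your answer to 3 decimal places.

First differences Δz: 0, 3, 2, 3, 0, 2
Mean of differences = 1.6667
Numerator Σ(Δz_t−Δz̄)(Δz_{t+1}−Δz̄) = -4.1111
Denominator Σ(Δz_t−Δz̄)² = 9.3333
r_1(Δz) = -4.1111 / 9.3333 = -0.440

-0.440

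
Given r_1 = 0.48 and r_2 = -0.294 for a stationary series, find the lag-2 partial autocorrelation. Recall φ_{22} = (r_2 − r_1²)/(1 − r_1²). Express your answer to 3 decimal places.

φ_{22} = (r_2 − r_1²) / (1 − r_1²)
r_1² = (0.48)² = 0.2304
Numerator = -0.294 − 0.2304 = -0.5244; denominator = 1 − 0.2304 = 0.7696
φ_{22} = -0.5244 / 0.7696 = -0.681

-0.681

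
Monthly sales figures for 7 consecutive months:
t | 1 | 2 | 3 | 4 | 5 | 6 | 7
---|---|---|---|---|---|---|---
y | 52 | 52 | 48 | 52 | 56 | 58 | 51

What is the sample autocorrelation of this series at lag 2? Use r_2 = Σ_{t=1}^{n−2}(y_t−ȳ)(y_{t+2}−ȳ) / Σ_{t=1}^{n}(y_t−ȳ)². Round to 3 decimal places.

-0.321

Mean ȳ = (52 + 52 + 48 + 52 + 56 + 58 + 51)/7 = 52.7143
Numerator Σ_{t=1}^{5}(y_t−ȳ)(y_{t+2}−ȳ) = -21.0204
Denominator Σ(y_t−ȳ)² = 65.4286
r_2 = -21.0204 / 65.4286 = -0.321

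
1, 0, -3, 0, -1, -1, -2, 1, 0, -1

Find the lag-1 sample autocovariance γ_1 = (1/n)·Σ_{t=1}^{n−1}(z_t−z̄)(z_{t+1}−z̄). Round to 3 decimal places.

Mean z̄ = (1 + 0 − 3 + 0 − 1 − 1 − 2 + 1 + 0 − 1)/10 = -0.6000
Σ_{t=1}^{9}(z_t−z̄)(z_{t+1}−z̄) = -2.9600
γ_1 = -2.9600 / 10 = -0.296

-0.296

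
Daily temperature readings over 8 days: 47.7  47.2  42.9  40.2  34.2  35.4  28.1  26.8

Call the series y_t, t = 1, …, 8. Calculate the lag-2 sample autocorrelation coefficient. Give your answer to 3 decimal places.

0.244

Mean ȳ = (47.7 + 47.2 + 42.9 + 40.2 + 34.2 + 35.4 + 28.1 + 26.8)/8 = 37.8125
Deviations from mean: 9.8875, 9.3875, 5.0875, 2.3875, -3.6125, -2.4125, -9.7125, -11.0125
Σ(y_t−ȳ)(y_{t+2}−ȳ) = (50.3027) + (22.4127) + (-18.3786) + (-5.7598) + (35.0864) + (26.5677) = 110.2309
Denominator Σ(y_t−ȳ)² = 451.9488
r_2 = 110.2309 / 451.9488 = 0.244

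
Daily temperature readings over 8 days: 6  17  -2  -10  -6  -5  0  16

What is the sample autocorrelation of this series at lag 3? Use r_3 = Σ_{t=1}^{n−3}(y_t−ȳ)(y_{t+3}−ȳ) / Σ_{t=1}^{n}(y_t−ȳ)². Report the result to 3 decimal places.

Mean ȳ = (6 + 17 − 2 − 10 − 6 − 5 + 0 + 16)/8 = 2.0000
Deviations from mean: 4.0000, 15.0000, -4.0000, -12.0000, -8.0000, -7.0000, -2.0000, 14.0000
Numerator Σ_{t=1}^{5}(y_t−ȳ)(y_{t+3}−ȳ) = -228.0000
Denominator Σ(y_t−ȳ)² = 714.0000
r_3 = -228.0000 / 714.0000 = -0.319

-0.319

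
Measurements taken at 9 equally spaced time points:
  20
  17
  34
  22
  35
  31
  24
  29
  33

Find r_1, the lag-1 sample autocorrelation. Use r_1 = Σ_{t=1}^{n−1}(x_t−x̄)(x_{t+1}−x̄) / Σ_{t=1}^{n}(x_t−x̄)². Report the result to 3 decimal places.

-0.141

Mean x̄ = (20 + 17 + 34 + 22 + 35 + 31 + 24 + 29 + 33)/9 = 27.2222
Numerator Σ_{t=1}^{8}(x_t−x̄)(x_{t+1}−x̄) = -49.7160
Denominator Σ(x_t−x̄)² = 351.5556
r_1 = -49.7160 / 351.5556 = -0.141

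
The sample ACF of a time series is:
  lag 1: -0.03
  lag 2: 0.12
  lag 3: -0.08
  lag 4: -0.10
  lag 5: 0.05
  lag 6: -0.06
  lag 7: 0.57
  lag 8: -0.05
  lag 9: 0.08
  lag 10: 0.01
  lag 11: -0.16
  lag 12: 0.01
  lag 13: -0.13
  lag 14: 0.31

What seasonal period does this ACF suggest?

The largest autocorrelation is r_7 = 0.57, with a weaker echo at lag 14 (0.31); the remaining lags stay at or below 0.12.
The dominant spike at lag 7 indicates a seasonal period of 7.

7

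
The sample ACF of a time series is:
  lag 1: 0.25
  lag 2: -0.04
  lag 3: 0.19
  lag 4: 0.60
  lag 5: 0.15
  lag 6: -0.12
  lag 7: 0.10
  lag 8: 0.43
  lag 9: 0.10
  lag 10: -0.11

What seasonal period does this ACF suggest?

The largest autocorrelation is r_4 = 0.60, with a weaker echo at lag 8 (0.43); the remaining lags stay at or below 0.25.
The dominant spike at lag 4 indicates a seasonal period of 4.

4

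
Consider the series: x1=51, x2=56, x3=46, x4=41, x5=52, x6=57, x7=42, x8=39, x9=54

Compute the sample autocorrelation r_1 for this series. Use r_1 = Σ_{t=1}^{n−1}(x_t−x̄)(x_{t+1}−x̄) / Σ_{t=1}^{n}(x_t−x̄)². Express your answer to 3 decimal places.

-0.060

Mean x̄ = (51 + 56 + 46 + 41 + 52 + 57 + 42 + 39 + 54)/9 = 48.6667
Numerator Σ_{t=1}^{8}(x_t−x̄)(x_{t+1}−x̄) = -22.4444
Denominator Σ(x_t−x̄)² = 372.0000
r_1 = -22.4444 / 372.0000 = -0.060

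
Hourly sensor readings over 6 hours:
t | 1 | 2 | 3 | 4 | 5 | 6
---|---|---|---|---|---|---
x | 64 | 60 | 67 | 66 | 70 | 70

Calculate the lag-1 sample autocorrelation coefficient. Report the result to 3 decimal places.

Mean x̄ = (64 + 60 + 67 + 66 + 70 + 70)/6 = 66.1667
Σ(x_t−x̄)(x_{t+1}−x̄) = (13.3611) + (-5.1389) + (-0.1389) + (-0.6389) + (14.6944) = 22.1389
Denominator Σ(x_t−x̄)² = 72.8333
r_1 = 22.1389 / 72.8333 = 0.304

0.304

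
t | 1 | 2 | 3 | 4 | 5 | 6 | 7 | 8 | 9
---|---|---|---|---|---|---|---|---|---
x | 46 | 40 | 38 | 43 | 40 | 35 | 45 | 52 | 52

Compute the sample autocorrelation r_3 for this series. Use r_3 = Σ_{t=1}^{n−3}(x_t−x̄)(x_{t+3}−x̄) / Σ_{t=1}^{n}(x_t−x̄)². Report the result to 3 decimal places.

-0.163

Mean x̄ = (46 + 40 + 38 + 43 + 40 + 35 + 45 + 52 + 52)/9 = 43.4444
Σ(x_t−x̄)(x_{t+3}−x̄) = (-1.1358) + (11.8642) + (45.9753) + (-0.6914) + (-29.4691) + (-72.2469) = -45.7037
Denominator Σ(x_t−x̄)² = 280.2222
r_3 = -45.7037 / 280.2222 = -0.163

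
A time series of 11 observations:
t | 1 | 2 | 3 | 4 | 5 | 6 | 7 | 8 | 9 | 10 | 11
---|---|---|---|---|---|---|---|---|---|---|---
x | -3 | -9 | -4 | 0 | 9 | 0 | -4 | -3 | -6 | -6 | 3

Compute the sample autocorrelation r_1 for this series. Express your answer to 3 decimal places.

0.239

Mean x̄ = (-3 − 9 − 4 + 0 + 9 + 0 − 4 − 3 − 6 − 6 + 3)/11 = -2.0909
Numerator Σ_{t=1}^{10}(x_t−x̄)(x_{t+1}−x̄) = 58.5372
Denominator Σ(x_t−x̄)² = 244.9091
r_1 = 58.5372 / 244.9091 = 0.239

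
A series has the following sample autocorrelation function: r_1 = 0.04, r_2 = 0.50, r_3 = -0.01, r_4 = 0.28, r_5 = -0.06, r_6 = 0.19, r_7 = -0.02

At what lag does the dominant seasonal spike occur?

The largest autocorrelation is r_2 = 0.50, with weaker echoes at lags 4 (0.28) and 6 (0.19); the remaining lags stay at or below 0.04.
The dominant spike at lag 2 indicates a seasonal period of 2.

2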